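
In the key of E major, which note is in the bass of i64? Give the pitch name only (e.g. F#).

B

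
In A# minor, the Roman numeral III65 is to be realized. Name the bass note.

E#

III in A# minor has root C#; the chord is C#-E#-G#-B#.
The figure 65 means first inversion — the third is in the bass.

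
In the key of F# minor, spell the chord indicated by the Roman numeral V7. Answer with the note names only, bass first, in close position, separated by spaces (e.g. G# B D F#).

In F# minor, scale degree 5 is C#. The dominant is major (leading tone raised), so V is a dominant seventh chord.
Stacking thirds from C# gives C#-E#-G#-B.

C# E# G# B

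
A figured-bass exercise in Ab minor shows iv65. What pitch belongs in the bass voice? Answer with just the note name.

iv in Ab minor has root Db; the chord is Db-Fb-Ab-Cb.
The figure 65 means first inversion — the third is in the bass.

Fb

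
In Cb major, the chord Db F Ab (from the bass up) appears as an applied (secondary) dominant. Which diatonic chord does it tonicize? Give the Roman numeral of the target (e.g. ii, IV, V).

V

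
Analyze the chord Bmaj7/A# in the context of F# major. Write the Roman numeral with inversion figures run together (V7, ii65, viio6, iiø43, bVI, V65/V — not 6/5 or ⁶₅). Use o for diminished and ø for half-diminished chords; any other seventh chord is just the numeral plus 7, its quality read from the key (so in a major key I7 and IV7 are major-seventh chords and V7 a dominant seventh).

IV42

Stacked in thirds the chord is B-D#-F#-A#: a major seventh chord on B.
In F# major, B is the subdominant; the diatonic major seventh chord there is IV7.
With A# in the bass the chord is in third inversion, so the figured bass is 42.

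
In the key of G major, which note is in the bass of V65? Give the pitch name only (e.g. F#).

V in G major has root D; the chord is D-F#-A-C.
The figure 65 means first inversion — the third is in the bass.

F#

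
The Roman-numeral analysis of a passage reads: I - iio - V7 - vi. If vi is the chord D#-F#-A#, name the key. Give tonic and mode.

F# major

The chord D#m is a minor triad rooted on D#; its label is vi.
vi on D# implies D# is the submediant; that puts the tonic at F#, and the lowercase numeral fits major mode.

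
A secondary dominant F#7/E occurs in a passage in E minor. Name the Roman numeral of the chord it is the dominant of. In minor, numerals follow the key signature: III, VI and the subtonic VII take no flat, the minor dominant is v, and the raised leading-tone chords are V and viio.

The chord is a dominant seventh chord on F#.
A dominant resolves down a perfect fifth: F# → B. In E minor, B is scale degree 5, i.e. V.

V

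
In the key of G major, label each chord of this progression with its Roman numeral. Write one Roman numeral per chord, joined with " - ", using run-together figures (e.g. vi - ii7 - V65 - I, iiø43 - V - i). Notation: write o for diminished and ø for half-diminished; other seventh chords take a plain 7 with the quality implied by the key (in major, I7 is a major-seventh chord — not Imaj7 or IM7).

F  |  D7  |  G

bVII - V7 - I

F: F with this quality isn't in the key; it's bVII, borrowed from the parallel minor.
D7: root D is the dominant; dominant seventh chord there is V7.
G: major triad on G = scale degree 1 → I.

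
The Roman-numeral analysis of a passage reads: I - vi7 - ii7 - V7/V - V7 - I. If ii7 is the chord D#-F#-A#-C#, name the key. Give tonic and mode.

C# major

ii7 is given as D#-F#-A#-C# — a minor seventh chord with root D#.
Counting down one scale step from D# places the tonic on C#; a minor seventh chord on degree 2 is diatonic only in major.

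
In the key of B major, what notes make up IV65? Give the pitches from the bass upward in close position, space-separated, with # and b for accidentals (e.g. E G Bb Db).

G# B D# E

The numeral's case and figure indicate a major seventh chord. In B major its root, the subdominant, is E.
Stacking thirds from E gives E-G#-B-D#.
The figured bass 65 indicates first inversion, placing the third (G#) in the bass: G#-B-D#-E.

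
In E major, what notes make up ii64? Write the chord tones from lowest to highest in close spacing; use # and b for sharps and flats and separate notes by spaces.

C# F# A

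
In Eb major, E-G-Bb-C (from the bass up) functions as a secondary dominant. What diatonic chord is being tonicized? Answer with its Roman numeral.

ii

The chord is a dominant seventh chord on C.
A dominant resolves down a perfect fifth: C → F. In Eb major, F is scale degree 2, i.e. ii.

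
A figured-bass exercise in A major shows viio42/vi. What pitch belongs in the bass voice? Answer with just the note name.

The applied chord viio42/vi is rooted on E#: E#-G#-B-D.
The figure 42 means third inversion — the seventh is in the bass.

D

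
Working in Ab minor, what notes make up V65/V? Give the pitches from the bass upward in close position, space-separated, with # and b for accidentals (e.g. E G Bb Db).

D F Ab Bb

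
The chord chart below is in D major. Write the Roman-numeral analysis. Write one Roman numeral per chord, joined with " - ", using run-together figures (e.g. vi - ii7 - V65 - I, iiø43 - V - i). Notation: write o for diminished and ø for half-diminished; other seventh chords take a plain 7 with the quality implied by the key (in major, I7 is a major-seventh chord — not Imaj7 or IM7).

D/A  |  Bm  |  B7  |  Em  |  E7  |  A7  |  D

I64 - vi - V7/ii - ii - V7/V - V7 - I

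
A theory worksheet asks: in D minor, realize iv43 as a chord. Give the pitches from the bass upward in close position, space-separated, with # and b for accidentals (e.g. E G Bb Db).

D F G Bb

In D minor, scale degree 4 is G, and the diatonic chord built there is a minor seventh chord.
Stacking thirds from G gives G-Bb-D-F.
The figured bass 43 indicates second inversion, placing the fifth (D) in the bass: D-F-G-Bb.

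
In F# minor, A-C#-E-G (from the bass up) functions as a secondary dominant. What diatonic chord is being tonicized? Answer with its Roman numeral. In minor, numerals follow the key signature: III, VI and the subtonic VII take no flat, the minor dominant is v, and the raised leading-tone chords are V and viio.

The chord is a dominant seventh chord on A.
A dominant resolves down a perfect fifth: A → D. In F# minor, D is scale degree 6, i.e. VI.

VI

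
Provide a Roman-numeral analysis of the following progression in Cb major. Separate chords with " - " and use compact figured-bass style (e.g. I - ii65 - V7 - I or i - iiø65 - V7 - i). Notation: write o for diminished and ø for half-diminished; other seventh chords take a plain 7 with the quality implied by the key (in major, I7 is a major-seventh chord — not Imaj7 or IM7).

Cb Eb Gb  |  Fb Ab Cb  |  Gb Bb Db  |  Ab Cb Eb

Cb-Eb-Gb: root Cb is the tonic; major triad there is I.
Fb-Ab-Cb: root Fb is the subdominant; major triad there is IV.
Gb-Bb-Db: root Gb is the dominant; major triad there is V.
Ab-Cb-Eb has root Ab, degree 6 in Cb major, so vi.

I - IV - V - vi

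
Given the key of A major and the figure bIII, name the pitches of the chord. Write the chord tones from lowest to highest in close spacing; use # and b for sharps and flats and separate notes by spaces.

Scale degree 3 in A major is C#; lowering it a half step gives C. bIII is a major triad on the lowered third degree, borrowed from the parallel minor.
So the chord is C-E-G.

C E G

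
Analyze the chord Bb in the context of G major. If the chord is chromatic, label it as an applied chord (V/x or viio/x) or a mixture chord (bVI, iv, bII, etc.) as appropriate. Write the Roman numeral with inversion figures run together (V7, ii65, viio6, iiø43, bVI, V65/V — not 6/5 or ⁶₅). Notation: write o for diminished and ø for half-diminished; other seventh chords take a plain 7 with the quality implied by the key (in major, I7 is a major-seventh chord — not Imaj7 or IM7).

The pitches Bb-D-F form a major triad rooted on Bb.
Bb is the lowered third degree of G major (diatonic 3 would be B). This is a major triad on the lowered third degree, borrowed from the parallel minor.

bIII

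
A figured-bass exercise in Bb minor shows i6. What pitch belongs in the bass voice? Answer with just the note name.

Db

i in Bb minor has root Bb; the chord is Bb-Db-F.
The figure 6 means first inversion — the third is in the bass.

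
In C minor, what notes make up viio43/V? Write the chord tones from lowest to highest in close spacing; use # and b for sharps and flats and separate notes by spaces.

The slash marks an applied leading-tone chord: viio of V. In C minor, V is G, so the leading tone to it is F#, a half step below.
Building a fully diminished seventh chord on F# gives F#-A-C-Eb.
With the 43 figure the chord is in second inversion; from the bass C upward in close position it reads C-Eb-F#-A.

C Eb F# A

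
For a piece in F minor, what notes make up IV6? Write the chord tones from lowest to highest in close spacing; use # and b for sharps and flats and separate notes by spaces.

Scale degree 4 in F minor is Bb; here the chord built on it is altered to a major triad. IV6 is the major subdominant, borrowed from the parallel major.
So the chord is Bb-D-F.
With the 6 figure the chord is in first inversion; from the bass D upward in close position it reads D-F-Bb.

D F Bb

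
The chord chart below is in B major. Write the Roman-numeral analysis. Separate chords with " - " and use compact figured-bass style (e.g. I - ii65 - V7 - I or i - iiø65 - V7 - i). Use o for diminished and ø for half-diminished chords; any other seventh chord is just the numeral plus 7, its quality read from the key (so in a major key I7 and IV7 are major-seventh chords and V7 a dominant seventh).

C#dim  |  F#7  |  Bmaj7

iio - V7 - I7

C#dim: C# with this quality isn't in the key; it's iio, borrowed from the parallel minor.
F#7: dominant seventh chord on F# = scale degree 5 → V7.
Bmaj7 has root B, degree 1 in B major, so I7.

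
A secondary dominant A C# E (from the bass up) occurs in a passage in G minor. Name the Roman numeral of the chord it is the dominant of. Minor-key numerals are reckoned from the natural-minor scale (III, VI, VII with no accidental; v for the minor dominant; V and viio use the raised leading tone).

V

The chord is a major triad on A.
A dominant resolves down a perfect fifth: A → D. In G minor, D is scale degree 5, i.e. V.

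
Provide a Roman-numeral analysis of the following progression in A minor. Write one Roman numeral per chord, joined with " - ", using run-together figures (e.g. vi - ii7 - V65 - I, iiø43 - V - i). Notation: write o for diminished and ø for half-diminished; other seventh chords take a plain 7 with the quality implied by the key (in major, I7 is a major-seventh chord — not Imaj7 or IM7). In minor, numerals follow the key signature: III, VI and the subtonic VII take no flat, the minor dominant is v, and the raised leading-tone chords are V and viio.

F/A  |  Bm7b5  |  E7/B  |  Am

F/A has root F, degree 6 in A minor, so VI6.
Bm7b5: root B is the supertonic; half-diminished seventh chord there is iiø7.
E7/B: root E is the dominant; dominant seventh chord there is V43.
Am: minor triad on A = scale degree 1 → i.

VI6 - iiø7 - V43 - i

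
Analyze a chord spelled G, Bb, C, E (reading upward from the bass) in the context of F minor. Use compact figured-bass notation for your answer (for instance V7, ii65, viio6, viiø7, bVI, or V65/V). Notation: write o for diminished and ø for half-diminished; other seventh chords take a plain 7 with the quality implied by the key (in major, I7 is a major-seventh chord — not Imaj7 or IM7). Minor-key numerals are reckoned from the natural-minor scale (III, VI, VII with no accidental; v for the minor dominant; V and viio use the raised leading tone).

V43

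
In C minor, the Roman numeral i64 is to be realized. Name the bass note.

i in C minor has root C; the chord is C-Eb-G.
The figure 64 means second inversion — the fifth is in the bass.

G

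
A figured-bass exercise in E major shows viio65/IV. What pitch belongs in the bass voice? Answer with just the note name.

The applied chord viio65/IV is rooted on G#: G#-B-D-F.
The figure 65 means first inversion — the third is in the bass.

B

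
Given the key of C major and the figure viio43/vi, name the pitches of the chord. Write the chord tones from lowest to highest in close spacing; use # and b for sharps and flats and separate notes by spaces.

D F G# B

The slash marks an applied leading-tone chord: viio of vi. In C major, vi is A, so the leading tone to it is G#, a half step below.
Building a fully diminished seventh chord on G# gives G#-B-D-F.
The figured bass 43 indicates second inversion, placing the fifth (D) in the bass: D-F-G#-B.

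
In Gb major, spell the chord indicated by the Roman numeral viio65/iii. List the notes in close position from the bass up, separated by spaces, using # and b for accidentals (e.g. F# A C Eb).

The slash marks an applied leading-tone chord: viio of iii. In Gb major, iii is Bb, so the leading tone to it is A, a half step below.
Building a fully diminished seventh chord on A gives A-C-Eb-Gb.
The figured bass 65 indicates first inversion, placing the third (C) in the bass: C-Eb-Gb-A.

C Eb Gb A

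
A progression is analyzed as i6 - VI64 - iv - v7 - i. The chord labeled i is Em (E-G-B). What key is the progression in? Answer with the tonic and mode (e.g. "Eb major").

The anchor chord is a minor triad on E, labeled i.
If E is scale degree 1 and the mode makes that degree carry a minor triad, the tonic is E and the mode is minor.

E minor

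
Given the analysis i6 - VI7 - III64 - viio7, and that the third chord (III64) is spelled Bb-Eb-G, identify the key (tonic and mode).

C minor

III64 is given as Bb-Eb-G — a major triad with root Eb.
Counting down 2 scale steps from Eb places the tonic on C; a major triad on degree 3 is diatonic only in minor.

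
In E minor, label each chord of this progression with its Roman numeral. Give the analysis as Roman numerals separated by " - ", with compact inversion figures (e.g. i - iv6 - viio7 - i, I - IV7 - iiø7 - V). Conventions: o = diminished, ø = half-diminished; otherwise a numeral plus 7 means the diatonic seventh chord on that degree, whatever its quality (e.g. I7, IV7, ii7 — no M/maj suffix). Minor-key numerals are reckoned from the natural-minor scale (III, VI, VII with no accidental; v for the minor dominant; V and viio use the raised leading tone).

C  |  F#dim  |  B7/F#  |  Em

VI - iio - V43 - i

C: major triad on C = scale degree 6 → VI.
F#dim: diminished triad on F# = scale degree 2 → iio.
B7/F# has root B, degree 5 in E minor, so V43.
Em has root E, degree 1 in E minor, so i.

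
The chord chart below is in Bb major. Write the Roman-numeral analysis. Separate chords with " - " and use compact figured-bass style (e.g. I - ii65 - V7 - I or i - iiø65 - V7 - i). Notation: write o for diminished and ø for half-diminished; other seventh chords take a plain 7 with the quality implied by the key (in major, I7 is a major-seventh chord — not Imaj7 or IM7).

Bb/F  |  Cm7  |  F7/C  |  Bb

Bb/F: root Bb is the tonic; major triad there is I64.
Cm7: minor seventh chord on C = scale degree 2 → ii7.
F7/C: dominant seventh chord on F = scale degree 5 → V43.
Bb: major triad on Bb = scale degree 1 → I.

I64 - ii7 - V43 - I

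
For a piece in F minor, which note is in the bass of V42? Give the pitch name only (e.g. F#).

V in F minor has root C; the chord is C-E-G-Bb.
The figure 42 means third inversion — the seventh is in the bass.

Bb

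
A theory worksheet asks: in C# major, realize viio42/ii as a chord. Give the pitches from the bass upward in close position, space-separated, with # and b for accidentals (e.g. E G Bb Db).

viio42/ii is a secondary leading-tone chord. The target ii is D# in C# major; the applied chord is rooted a semitone below, on C##.
Building a fully diminished seventh chord on C## gives C##-E#-G#-B.
The figured bass 42 indicates third inversion, placing the seventh (B) in the bass: B-C##-E#-G#.

B C## E# G#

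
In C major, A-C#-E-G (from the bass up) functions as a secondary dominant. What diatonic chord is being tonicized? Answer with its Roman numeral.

The chord is a dominant seventh chord on A.
A dominant resolves down a perfect fifth: A → D. In C major, D is scale degree 2, i.e. ii.

ii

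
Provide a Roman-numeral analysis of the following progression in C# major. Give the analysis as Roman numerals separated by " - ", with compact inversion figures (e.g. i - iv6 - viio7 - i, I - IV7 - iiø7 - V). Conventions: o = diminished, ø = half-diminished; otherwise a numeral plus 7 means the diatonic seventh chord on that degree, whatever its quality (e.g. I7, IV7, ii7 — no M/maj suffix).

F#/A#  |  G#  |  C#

IV6 - V - I

F#/A#: root F# is the subdominant; major triad there is IV6.
G#: root G# is the dominant; major triad there is V.
C#: major triad on C# = scale degree 1 → I.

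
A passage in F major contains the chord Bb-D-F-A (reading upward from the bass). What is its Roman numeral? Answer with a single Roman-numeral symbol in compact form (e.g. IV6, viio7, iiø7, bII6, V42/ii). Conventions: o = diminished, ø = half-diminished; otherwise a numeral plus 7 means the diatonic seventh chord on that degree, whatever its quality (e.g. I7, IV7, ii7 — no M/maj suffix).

IV7

Stacked in thirds the chord is Bb-D-F-A: a major seventh chord on Bb.
In F major, Bb is the subdominant; the diatonic major seventh chord there is IV7.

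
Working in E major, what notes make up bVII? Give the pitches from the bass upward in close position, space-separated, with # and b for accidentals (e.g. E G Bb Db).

Scale degree 7 in E major is D#; lowering it a half step gives D. bVII is a major triad on the lowered seventh degree (the subtonic), borrowed from the parallel minor.
So the chord is D-F#-A, a major triad.

D F# A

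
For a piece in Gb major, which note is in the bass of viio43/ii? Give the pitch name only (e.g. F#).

The applied chord viio43/ii is rooted on G: G-Bb-Db-Fb.
The figure 43 means second inversion — the fifth is in the bass.

Db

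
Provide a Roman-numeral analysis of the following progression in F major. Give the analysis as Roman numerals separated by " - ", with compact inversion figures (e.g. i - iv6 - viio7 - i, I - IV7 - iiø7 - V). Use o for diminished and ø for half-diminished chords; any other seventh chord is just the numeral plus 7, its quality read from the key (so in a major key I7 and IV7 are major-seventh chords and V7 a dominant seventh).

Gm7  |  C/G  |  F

Gm7: root G is the supertonic; minor seventh chord there is ii7.
C/G: root C is the dominant; major triad there is V64.
F has root F, degree 1 in F major, so I.

ii7 - V64 - I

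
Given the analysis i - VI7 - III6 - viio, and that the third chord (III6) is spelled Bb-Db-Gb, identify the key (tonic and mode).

Eb minor

The chord Gb/Bb is a major triad rooted on Gb; its label is III6.
If Gb is scale degree 3 and the mode makes that degree carry a major triad, the tonic is Eb and the mode is minor.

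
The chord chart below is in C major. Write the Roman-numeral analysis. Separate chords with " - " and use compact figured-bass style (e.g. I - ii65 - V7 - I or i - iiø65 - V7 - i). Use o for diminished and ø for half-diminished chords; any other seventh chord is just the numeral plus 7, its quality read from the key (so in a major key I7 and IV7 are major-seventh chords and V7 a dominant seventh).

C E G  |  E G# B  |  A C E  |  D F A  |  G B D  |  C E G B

I - V/vi - vi - ii - V - I7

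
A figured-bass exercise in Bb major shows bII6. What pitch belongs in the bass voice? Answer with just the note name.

Eb

bII in Bb major has root Cb; the chord is Cb-Eb-Gb.
The figure 6 means first inversion — the third is in the bass.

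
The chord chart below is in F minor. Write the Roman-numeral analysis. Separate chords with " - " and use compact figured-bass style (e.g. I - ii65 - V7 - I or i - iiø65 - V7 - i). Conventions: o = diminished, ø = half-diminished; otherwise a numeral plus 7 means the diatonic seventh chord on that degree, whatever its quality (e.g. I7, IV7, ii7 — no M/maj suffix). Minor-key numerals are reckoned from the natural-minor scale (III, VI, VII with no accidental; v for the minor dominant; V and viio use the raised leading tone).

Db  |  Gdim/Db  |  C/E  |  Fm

Db: major triad on Db = scale degree 6 → VI.
Gdim/Db: diminished triad on G = scale degree 2 → iio64.
C/E: root C is the dominant; major triad there is V6.
Fm has root F, degree 1 in F minor, so i.

VI - iio64 - V6 - i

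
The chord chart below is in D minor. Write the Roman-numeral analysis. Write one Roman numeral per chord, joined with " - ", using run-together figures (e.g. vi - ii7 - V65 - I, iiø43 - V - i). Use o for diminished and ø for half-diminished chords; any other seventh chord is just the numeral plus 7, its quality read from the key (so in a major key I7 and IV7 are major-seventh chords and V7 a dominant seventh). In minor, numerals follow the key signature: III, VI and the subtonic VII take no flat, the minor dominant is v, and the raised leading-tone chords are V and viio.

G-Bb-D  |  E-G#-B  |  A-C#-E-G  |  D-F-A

G-Bb-D: root G is the subdominant; minor triad there is iv.
E-G#-B: chromatic; E is V of V, so V/V.
A-C#-E-G has root A, degree 5 in D minor, so V7.
D-F-A: root D is the tonic; minor triad there is i.

iv - V/V - V7 - i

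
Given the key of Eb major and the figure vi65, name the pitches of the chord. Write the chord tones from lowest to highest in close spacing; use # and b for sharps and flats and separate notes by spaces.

Eb G Bb C

In Eb major, the sixth degree is C, and the diatonic chord built there is a minor seventh chord.
That chord is spelled C-Eb-G-Bb.
With the 65 figure the chord is in first inversion; from the bass Eb upward in close position it reads Eb-G-Bb-C.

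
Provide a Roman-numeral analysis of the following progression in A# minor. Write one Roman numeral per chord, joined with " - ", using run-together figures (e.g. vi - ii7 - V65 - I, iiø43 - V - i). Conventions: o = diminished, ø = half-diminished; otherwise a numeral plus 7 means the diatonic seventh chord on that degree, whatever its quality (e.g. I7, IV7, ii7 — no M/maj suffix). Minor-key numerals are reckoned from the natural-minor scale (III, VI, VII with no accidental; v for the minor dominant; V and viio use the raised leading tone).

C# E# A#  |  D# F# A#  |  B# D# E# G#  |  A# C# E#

C#-E#-A# has root A#, degree 1 in A# minor, so i6.
D#-F#-A#: minor triad on D# = scale degree 4 → iv.
B#-D#-E#-G# has root E#, degree 5 in A# minor, so v43.
A#-C#-E#: root A# is the tonic; minor triad there is i.

i6 - iv - v43 - i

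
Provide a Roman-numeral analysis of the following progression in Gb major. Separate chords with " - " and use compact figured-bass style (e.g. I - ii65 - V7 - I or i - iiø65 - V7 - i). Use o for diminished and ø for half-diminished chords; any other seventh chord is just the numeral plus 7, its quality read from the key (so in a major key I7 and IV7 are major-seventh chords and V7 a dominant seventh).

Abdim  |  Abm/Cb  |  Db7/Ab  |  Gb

iio - ii6 - V43 - I

Abdim is non-diatonic — iio, a mixture chord from Gb minor.
Abm/Cb has root Ab, degree 2 in Gb major, so ii6.
Db7/Ab: root Db is the dominant; dominant seventh chord there is V43.
Gb has root Gb, degree 1 in Gb major, so I.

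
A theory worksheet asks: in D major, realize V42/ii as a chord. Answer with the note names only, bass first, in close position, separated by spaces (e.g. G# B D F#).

The slash means an applied dominant: we want the dominant of ii. In D major, ii is E minor, and its dominant is built on B.
Building a dominant seventh chord on B gives B-D#-F#-A.
With the 42 figure the chord is in third inversion; from the bass A upward in close position it reads A-B-D#-F#.

A B D# F#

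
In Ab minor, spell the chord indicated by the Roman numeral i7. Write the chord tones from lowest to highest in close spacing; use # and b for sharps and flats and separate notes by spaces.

Ab Cb Eb Gb

In Ab minor, the first degree is Ab, and the diatonic chord built there is a minor seventh chord.
Stacking thirds from Ab gives Ab-Cb-Eb-Gb.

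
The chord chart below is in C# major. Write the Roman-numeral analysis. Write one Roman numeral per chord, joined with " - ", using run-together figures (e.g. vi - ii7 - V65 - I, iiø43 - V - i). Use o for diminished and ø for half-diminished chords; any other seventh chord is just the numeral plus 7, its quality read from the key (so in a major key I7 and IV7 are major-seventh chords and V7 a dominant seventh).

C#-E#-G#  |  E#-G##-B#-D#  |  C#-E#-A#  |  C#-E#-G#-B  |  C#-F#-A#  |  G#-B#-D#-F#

I - V7/vi - vi6 - V7/IV - IV64 - V7

C#-E#-G# has root C#, degree 1 in C# major, so I.
E#-G##-B#-D#: a dominant seventh chord on E#, the applied dominant of vi → V7/vi.
C#-E#-A#: root A# is the submediant; minor triad there is vi6.
C#-E#-G#-B is the secondary dominant of IV (dominant seventh chord on C#): V7/IV.
C#-F#-A#: major triad on F# = scale degree 4 → IV64.
G#-B#-D#-F#: dominant seventh chord on G# = scale degree 5 → V7.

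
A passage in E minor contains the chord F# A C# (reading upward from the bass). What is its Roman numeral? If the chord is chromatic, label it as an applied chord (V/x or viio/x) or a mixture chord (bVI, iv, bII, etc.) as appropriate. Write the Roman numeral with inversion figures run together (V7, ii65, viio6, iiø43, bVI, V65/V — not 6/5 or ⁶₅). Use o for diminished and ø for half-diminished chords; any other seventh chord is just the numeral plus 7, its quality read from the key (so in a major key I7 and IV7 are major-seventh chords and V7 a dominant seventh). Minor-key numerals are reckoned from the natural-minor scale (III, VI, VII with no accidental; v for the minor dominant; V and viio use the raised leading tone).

Stacked in thirds the chord is F#-A-C#: a minor triad on F#.
F# is the second degree of E minor. This is the minor supertonic, borrowed from the parallel major (the Dorian ii).

ii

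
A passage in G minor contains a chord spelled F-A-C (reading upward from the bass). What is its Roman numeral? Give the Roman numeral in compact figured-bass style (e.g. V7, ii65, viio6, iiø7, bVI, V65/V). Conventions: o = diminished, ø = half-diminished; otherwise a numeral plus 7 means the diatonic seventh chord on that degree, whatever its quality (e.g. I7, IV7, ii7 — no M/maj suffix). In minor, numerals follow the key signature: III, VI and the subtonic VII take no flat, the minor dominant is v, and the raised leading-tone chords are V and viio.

Stacked in thirds the chord is F-A-C: a major triad on F.
In G minor, F is the subtonic; the diatonic major triad there is VII.

VII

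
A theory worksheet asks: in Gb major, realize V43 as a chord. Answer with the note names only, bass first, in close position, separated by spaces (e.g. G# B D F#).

Ab Cb Db F

The numeral's case and figure indicate a dominant seventh chord. In Gb major its root, scale degree 5, is Db.
Stacking thirds from Db gives Db-F-Ab-Cb.
With the 43 figure the chord is in second inversion; from the bass Ab upward in close position it reads Ab-Cb-Db-F.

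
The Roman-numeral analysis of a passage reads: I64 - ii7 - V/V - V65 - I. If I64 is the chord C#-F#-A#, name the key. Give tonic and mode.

The chord F#/C# is a major triad rooted on F#; its label is I64.
If F# is scale degree 1 and the mode makes that degree carry a major triad, the tonic is F# and the mode is major.

F# major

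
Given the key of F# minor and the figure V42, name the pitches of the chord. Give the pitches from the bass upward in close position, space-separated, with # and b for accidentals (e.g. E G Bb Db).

In F# minor, the dominant is C#. The dominant is major (leading tone raised), so V is a dominant seventh chord.
Stacking thirds from C# gives C#-E#-G#-B.
The figured bass 42 indicates third inversion, placing the seventh (B) in the bass: B-C#-E#-G#.

B C# E# G#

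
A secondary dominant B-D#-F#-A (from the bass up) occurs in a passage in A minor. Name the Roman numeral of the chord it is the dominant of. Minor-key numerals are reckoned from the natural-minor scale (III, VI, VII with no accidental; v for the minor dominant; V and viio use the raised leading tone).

The chord is a dominant seventh chord on B.
A dominant resolves down a perfect fifth: B → E. In A minor, E is scale degree 5, i.e. V.

V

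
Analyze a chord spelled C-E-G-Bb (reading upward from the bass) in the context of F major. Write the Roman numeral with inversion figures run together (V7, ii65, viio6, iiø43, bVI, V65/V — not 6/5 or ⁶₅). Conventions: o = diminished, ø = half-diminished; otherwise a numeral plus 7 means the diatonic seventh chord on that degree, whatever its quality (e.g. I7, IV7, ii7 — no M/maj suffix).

The pitches C-E-G-Bb form a dominant seventh chord rooted on C.
In F major, C is the dominant; the diatonic dominant seventh chord there is V7.

V7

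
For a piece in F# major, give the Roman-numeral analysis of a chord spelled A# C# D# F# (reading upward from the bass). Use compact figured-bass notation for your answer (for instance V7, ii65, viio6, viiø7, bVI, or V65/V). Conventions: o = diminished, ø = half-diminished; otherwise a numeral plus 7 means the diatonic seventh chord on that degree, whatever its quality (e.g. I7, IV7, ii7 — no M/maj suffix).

vi43

Stacked in thirds the chord is D#-F#-A#-C#: a minor seventh chord on D#.
D# is scale degree 6 in F# major, and a minor seventh chord on that degree is written vi7.
With A# in the bass the chord is in second inversion, so the figured bass is 43.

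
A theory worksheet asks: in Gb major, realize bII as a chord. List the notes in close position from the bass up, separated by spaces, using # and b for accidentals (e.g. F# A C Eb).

Abb Cb Ebb

bII is the Neapolitan chord — a major triad on the lowered second degree. In Gb major that root is Abb.
So the chord is Abb-Cb-Ebb, a major triad.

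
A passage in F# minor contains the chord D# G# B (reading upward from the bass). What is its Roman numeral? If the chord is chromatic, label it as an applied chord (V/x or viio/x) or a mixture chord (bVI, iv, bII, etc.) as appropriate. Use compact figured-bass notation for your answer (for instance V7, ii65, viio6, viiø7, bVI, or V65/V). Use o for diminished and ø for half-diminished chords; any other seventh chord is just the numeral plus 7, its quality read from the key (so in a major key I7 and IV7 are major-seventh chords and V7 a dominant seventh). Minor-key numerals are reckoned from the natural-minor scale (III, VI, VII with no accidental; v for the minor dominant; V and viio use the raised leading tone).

ii64

The pitches G#-B-D# form a minor triad rooted on G#.
G# is the second degree of F# minor. This is the minor supertonic, borrowed from the parallel major (the Dorian ii).
With D# in the bass the chord is in second inversion, so the figured bass is 64.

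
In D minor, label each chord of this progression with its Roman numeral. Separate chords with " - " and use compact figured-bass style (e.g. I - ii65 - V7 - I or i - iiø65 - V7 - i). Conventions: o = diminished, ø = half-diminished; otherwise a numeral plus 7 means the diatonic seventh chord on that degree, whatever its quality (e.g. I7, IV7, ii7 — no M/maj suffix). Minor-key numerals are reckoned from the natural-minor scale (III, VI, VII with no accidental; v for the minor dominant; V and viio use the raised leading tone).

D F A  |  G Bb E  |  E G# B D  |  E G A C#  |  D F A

D-F-A: root D is the tonic; minor triad there is i.
G-Bb-E: root E is the supertonic; diminished triad there is iio6.
E-G#-B-D: chromatic; E is V of V, so V7/V.
E-G-A-C# has root A, degree 5 in D minor, so V43.
D-F-A has root D, degree 1 in D minor, so i.

i - iio6 - V7/V - V43 - i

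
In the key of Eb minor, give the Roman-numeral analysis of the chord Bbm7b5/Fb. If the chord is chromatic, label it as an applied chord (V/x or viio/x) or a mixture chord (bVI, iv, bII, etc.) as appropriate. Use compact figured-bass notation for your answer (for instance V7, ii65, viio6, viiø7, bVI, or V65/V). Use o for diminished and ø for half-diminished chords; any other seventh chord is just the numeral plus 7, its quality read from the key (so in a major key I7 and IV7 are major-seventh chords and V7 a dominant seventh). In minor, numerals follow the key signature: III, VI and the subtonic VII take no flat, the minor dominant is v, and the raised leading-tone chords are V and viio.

viiø43/VI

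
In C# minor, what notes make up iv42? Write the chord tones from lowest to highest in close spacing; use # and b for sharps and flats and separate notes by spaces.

E F# A C#

The numeral's case and figure indicate a minor seventh chord. In C# minor its root, scale degree 4, is F#.
That chord is spelled F#-A-C#-E.
The figured bass 42 indicates third inversion, placing the seventh (E) in the bass: E-F#-A-C#.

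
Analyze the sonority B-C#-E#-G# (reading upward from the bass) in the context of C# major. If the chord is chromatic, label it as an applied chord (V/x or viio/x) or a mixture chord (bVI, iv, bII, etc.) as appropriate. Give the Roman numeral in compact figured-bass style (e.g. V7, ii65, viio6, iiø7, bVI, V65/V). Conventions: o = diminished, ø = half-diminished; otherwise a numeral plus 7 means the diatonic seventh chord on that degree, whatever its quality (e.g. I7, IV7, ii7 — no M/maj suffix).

V42/IV

The pitches C#-E#-G#-B form a dominant seventh chord rooted on C#.
C# is not a diatonic chord root with this quality in C# major, but it lies a perfect fifth above F# (IV), so the chord functions as an applied dominant of IV.
With B in the bass the chord is in third inversion, so the figured bass is 42.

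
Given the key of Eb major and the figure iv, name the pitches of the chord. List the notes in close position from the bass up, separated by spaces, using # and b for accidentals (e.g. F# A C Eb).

iv is the minor subdominant, borrowed from the parallel minor. In Eb major that root is Ab.
So the chord is Ab-Cb-Eb.

Ab Cb Eb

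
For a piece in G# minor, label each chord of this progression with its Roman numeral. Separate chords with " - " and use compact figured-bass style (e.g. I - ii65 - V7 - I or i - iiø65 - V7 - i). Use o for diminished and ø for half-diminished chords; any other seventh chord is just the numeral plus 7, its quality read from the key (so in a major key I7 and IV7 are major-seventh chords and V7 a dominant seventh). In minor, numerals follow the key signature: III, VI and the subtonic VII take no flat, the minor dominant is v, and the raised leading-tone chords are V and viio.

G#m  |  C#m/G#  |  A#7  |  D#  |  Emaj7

i - iv64 - V7/V - V - VI7

G#m: minor triad on G# = scale degree 1 → i.
C#m/G# has root C#, degree 4 in G# minor, so iv64.
A#7: chromatic; A# is V of V, so V7/V.
D# has root D#, degree 5 in G# minor, so V.
Emaj7: major seventh chord on E = scale degree 6 → VI7.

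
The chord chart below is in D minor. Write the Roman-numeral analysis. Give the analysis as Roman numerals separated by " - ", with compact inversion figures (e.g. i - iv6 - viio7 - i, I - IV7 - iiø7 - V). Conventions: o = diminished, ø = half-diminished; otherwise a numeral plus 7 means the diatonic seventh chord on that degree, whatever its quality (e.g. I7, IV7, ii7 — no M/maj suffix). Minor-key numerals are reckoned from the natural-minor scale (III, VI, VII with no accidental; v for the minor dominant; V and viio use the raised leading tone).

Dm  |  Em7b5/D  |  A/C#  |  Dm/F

i - iiø42 - V6 - i6

Dm: root D is the tonic; minor triad there is i.
Em7b5/D: half-diminished seventh chord on E = scale degree 2 → iiø42.
A/C#: root A is the dominant; major triad there is V6.
Dm/F has root D, degree 1 in D minor, so i6.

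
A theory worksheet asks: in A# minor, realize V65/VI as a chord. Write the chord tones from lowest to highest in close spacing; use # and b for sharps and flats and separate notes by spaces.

The slash means an applied dominant: we want the dominant of VI. In A# minor, VI is F# major, and its dominant is built on C#.
Building a dominant seventh chord on C# gives C#-E#-G#-B.
The figured bass 65 indicates first inversion, placing the third (E#) in the bass: E#-G#-B-C#.

E# G# B C#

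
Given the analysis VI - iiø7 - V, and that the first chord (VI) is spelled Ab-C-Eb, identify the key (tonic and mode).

The chord Ab is a major triad rooted on Ab; its label is VI.
If Ab is scale degree 6 and the mode makes that degree carry a major triad, the tonic is C and the mode is minor.

C minor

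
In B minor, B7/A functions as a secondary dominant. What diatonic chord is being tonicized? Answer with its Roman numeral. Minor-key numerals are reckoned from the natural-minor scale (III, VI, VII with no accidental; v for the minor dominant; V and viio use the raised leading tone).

The chord is a dominant seventh chord on B.
A dominant resolves down a perfect fifth: B → E. In B minor, E is scale degree 4, i.e. iv.

iv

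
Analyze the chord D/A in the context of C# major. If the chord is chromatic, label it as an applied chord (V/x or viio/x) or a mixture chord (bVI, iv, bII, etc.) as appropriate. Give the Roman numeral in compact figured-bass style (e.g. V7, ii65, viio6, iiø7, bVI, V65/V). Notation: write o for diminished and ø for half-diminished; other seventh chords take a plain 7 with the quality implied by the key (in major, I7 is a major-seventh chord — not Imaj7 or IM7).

Stacked in thirds the chord is D-F#-A: a major triad on D.
D is the lowered second degree of C# major (diatonic 2 would be D#). This is the Neapolitan chord — a major triad on the lowered second degree.
With A in the bass the chord is in second inversion, so the figured bass is 64.

bII64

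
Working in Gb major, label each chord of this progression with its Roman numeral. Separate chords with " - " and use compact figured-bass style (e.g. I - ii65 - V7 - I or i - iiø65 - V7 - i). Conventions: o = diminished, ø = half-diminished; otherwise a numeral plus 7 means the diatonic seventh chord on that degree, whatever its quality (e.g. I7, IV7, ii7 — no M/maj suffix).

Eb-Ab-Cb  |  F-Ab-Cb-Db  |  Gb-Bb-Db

ii64 - V65 - I

Eb-Ab-Cb: root Ab is the supertonic; minor triad there is ii64.
F-Ab-Cb-Db: dominant seventh chord on Db = scale degree 5 → V65.
Gb-Bb-Db has root Gb, degree 1 in Gb major, so I.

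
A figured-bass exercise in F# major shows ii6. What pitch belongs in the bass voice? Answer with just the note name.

B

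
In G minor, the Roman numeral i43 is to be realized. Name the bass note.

i in G minor has root G; the chord is G-Bb-D-F.
The figure 43 means second inversion — the fifth is in the bass.

D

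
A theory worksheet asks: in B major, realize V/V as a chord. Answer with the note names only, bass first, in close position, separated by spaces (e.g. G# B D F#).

C# E# G#

V/V is a secondary dominant — the dominant triad of V. V in B major is F#, so the applied chord's root is C#, a perfect fifth above.
Building a major triad on C# gives C#-E#-G#.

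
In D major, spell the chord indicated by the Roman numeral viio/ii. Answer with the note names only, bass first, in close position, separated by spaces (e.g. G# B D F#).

The slash marks an applied leading-tone chord: viio of ii. In D major, ii is E, so the leading tone to it is D#, a half step below.
Building a diminished triad on D# gives D#-F#-A.

D# F# A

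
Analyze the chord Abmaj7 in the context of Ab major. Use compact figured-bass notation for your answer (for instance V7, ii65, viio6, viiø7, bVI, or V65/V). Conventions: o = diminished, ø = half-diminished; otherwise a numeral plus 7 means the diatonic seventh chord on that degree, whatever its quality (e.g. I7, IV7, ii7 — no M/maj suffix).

Stacked in thirds the chord is Ab-C-Eb-G: a major seventh chord on Ab.
In Ab major, Ab is the tonic; the diatonic major seventh chord there is I7.

I7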